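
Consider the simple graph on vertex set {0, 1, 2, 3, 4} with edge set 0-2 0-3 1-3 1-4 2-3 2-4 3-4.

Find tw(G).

A width-2 tree decomposition is:
Bags: B1 = {2, 3, 4}  B2 = {1, 3, 4}  B3 = {0, 2, 3}
Tree: B1–B2, B1–B3
The largest bag has 3 vertices, giving width 2; this decomposition certifies tw(G) ≤ 2. For the lower bound, the 3 vertices {1, 3, 4} are pairwise adjacent, and any tree decomposition puts a clique entirely inside one bag — forcing width ≥ 2. Therefore the treewidth is 2.

2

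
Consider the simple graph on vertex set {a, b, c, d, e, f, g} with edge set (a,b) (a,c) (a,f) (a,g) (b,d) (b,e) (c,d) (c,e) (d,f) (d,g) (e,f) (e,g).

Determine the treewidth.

3

A width-3 tree decomposition is:
Bags: B1 = {a, c, d, e}  B2 = {a, d, e, f}  B3 = {a, d, e, g}  B4 = {a, b, d, e}
Tree: B1–B2, B2–B3, B3–B4
Every bag has size at most 4, so the width is 4 − 1 = 3 and tw(G) ≤ 3. For the lower bound: the 4 vertex sets {a,c}, {e,f}, {d}, {g} are disjoint, each induces a connected subgraph, and every pair is joined by at least one edge of G. Contracting each set to a single vertex therefore yields K_{4} as a minor, and since treewidth is minor-monotone, tw(G) ≥ tw(K_{4}) = 3. Hence tw(G) = 3 exactly.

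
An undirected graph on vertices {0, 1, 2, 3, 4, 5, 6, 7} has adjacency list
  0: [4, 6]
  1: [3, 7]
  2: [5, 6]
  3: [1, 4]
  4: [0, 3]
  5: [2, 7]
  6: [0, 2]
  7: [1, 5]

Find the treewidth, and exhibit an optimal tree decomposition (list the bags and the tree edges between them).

Treewidth 2.
One optimal decomposition is:
Bags: B1 = {0, 4, 6}  B2 = {2, 4, 6}  B3 = {2, 4, 5}  B4 = {4, 5, 7}  B5 = {1, 4, 7}  B6 = {1, 3, 4}
Tree: B1–B2, B2–B3, B3–B4, B4–B5, B5–B6

The largest bag has 3 vertices, giving width 2; this decomposition certifies tw(G) ≤ 2. For the lower bound, G contains the cycle 4–0–6–2–5–7–1–3–4, so G is not a forest; only forests have treewidth ≤ 1, hence tw(G) ≥ 2. The upper and lower bounds meet at 2, so that is the treewidth.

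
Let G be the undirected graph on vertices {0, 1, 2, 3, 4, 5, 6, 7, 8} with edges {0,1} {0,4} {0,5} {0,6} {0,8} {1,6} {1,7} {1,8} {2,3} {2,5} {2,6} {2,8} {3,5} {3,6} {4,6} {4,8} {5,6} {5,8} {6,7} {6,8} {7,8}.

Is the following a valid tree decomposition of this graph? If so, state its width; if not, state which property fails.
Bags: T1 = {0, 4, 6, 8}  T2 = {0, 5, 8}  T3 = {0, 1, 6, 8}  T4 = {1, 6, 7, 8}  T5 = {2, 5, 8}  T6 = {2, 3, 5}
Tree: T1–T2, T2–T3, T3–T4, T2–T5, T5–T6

No — edge (6,5) lies in no bag.

A tree decomposition must satisfy three properties: every vertex lies in some bag; for every edge, both endpoints lie together in some bag; and for every vertex, the bags containing it form a connected subtree. Here edge (6,5) lies in no bag, so the decomposition is invalid.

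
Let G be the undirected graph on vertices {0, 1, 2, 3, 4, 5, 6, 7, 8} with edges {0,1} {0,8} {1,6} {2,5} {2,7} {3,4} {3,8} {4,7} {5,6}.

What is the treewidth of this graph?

2

A width-2 tree decomposition is:
Bags: B1 = {0, 1, 8}  B2 = {1, 6, 8}  B3 = {5, 6, 8}  B4 = {2, 5, 8}  B5 = {2, 7, 8}  B6 = {4, 7, 8}  B7 = {3, 4, 8}
Tree: B1–B2, B2–B3, B3–B4, B4–B5, B5–B6, B6–B7
Each bag holds 3 vertices, so the decomposition has width 2, which upper-bounds the treewidth. The edges 8–0–1–6–5–2–7–4–3–8 form a cycle, so G is not a tree and its treewidth is at least 2. The upper and lower bounds meet at 2, so that is the treewidth.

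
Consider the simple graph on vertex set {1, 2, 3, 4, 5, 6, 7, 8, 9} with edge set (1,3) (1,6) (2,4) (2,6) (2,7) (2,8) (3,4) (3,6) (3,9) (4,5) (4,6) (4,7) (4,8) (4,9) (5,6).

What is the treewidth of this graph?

2

A width-2 tree decomposition is:
Bags: B1 = {3, 4, 9}  B2 = {3, 4, 6}  B3 = {2, 4, 6}  B4 = {2, 4, 7}  B5 = {4, 5, 6}  B6 = {2, 4, 8}  B7 = {1, 3, 6}
Tree: B1–B2, B2–B3, B3–B4, B2–B5, B3–B6, B2–B7
Every bag has size at most 3, so the width is 3 − 1 = 2 and tw(G) ≤ 2. Conversely, {1, 3, 6} is a clique of size 3, and the vertices of any clique must share a bag in every tree decomposition; so some bag has ≥ 3 vertices and tw(G) ≥ 2. Therefore the treewidth is 2.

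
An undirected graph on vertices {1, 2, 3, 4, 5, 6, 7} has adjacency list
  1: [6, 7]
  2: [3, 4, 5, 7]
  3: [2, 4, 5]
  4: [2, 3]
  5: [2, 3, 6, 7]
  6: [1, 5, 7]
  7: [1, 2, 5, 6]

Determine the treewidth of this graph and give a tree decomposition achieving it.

Treewidth 2.
One optimal decomposition is:
Bags: B1 = {2, 3, 4}  B2 = {2, 3, 5}  B3 = {2, 5, 7}  B4 = {5, 6, 7}  B5 = {1, 6, 7}
Tree: B1–B2, B2–B3, B3–B4, B4–B5

The largest bag has 3 vertices, giving width 2; this decomposition certifies tw(G) ≤ 2. Conversely, {1, 6, 7} is a clique of size 3, and the vertices of any clique must share a bag in every tree decomposition; so some bag has ≥ 3 vertices and tw(G) ≥ 2. Combining the bounds, tw(G) = 2.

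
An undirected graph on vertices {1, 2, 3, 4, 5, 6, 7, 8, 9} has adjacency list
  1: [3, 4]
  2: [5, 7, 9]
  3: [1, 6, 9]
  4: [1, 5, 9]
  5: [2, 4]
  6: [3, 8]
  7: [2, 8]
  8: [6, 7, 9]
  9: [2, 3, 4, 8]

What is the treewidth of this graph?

A width-3 tree decomposition is:
Bags: B1 = {2, 6, 7, 8}  B2 = {2, 6, 8, 9}  B3 = {2, 3, 6, 9}  B4 = {2, 3, 5, 9}  B5 = {3, 4, 5, 9}  B6 = {1, 3, 4, 5}
Tree: B1–B2, B2–B3, B3–B4, B4–B5, B5–B6
The largest bag has 4 vertices, giving width 3; this decomposition certifies tw(G) ≤ 3. For the lower bound: the 4 vertex sets {6,7,8}, {2}, {9}, {1,3,4,5} are disjoint, each induces a connected subgraph, and every pair is joined by at least one edge of G. Contracting each set to a single vertex therefore yields K_{4} as a minor, and since treewidth is minor-monotone, tw(G) ≥ tw(K_{4}) = 3. The upper and lower bounds meet at 3, so that is the treewidth.

3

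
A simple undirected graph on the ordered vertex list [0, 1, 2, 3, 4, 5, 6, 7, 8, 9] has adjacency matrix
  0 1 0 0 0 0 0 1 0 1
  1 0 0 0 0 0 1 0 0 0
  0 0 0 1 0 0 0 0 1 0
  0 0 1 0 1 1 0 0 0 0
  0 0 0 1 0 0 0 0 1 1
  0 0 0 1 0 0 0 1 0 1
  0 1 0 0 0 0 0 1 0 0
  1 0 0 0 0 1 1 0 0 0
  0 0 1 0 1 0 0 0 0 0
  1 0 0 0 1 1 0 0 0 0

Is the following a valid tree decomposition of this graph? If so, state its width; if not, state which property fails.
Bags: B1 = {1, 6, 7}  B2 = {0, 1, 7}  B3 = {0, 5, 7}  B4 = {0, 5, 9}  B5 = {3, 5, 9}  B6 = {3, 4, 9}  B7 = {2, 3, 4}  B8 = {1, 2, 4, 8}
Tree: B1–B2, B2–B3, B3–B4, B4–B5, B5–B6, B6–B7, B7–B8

A tree decomposition must satisfy three properties: every vertex lies in some bag; for every edge, both endpoints lie together in some bag; and for every vertex, the bags containing it form a connected subtree. Here bags containing vertex 1 are not connected in the tree, so the decomposition is invalid.

No — bags containing vertex 1 are not connected in the tree.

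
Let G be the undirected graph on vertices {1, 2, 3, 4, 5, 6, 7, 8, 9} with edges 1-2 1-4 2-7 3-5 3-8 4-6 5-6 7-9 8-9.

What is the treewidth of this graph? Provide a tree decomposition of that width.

Each bag holds 3 vertices, so the decomposition has width 2, which upper-bounds the treewidth. For the lower bound, G contains the cycle 3–5–6–4–1–2–7–9–8–3, so G is not a forest; only forests have treewidth ≤ 1, hence tw(G) ≥ 2. Therefore the treewidth is 2.

Treewidth 2.
Bags: B1 = {3, 5, 6}  B2 = {3, 4, 6}  B3 = {1, 3, 4}  B4 = {1, 2, 3}  B5 = {2, 3, 7}  B6 = {3, 7, 9}  B7 = {3, 8, 9}
Tree: B1–B2, B2–B3, B3–B4, B4–B5, B5–B6, B6–B7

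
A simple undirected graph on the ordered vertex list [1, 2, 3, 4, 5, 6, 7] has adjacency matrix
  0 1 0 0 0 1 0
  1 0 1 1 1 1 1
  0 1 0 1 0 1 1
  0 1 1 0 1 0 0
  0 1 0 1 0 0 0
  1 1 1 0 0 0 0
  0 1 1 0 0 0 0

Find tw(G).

2

A width-2 tree decomposition is:
Bags: B1 = {2, 3, 4}  B2 = {2, 3, 6}  B3 = {2, 4, 5}  B4 = {1, 2, 6}  B5 = {2, 3, 7}
Tree: B1–B2, B1–B3, B2–B4, B2–B5
Every bag has size at most 3, so the width is 3 − 1 = 2 and tw(G) ≤ 2. Conversely, {1, 2, 6} is a clique of size 3, and the vertices of any clique must share a bag in every tree decomposition; so some bag has ≥ 3 vertices and tw(G) ≥ 2. Therefore the treewidth is 2.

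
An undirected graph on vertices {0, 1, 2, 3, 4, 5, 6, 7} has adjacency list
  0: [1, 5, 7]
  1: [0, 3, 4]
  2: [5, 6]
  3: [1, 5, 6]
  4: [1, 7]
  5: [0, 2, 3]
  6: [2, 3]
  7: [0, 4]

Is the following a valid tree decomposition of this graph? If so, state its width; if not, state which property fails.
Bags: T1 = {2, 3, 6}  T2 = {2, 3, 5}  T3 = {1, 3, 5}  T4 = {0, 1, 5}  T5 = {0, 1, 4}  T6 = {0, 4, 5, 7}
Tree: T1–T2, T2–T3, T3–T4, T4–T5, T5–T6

A tree decomposition must satisfy three properties: every vertex lies in some bag; for every edge, both endpoints lie together in some bag; and for every vertex, the bags containing it form a connected subtree. Here bags containing vertex 5 are not connected in the tree, so the decomposition is invalid.

No — bags containing vertex 5 are not connected in the tree.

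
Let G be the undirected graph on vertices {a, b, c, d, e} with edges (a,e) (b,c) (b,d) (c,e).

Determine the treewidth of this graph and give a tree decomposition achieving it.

Treewidth 1.
One optimal decomposition is:
Bags: B1 = {b, d}  B2 = {b, c}  B3 = {c, e}  B4 = {a, e}
Tree: B1–B2, B2–B3, B3–B4

Every bag has size at most 2, so the width is 2 − 1 = 1 and tw(G) ≤ 1. G has an edge, so its treewidth is at least 1. Therefore the treewidth is 1.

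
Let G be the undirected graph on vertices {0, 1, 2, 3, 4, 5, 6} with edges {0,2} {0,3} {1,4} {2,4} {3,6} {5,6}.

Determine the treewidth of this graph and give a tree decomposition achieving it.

Treewidth 1.
One optimal decomposition is:
Bags: B1 = {1, 4}  B2 = {2, 4}  B3 = {0, 2}  B4 = {0, 3}  B5 = {3, 6}  B6 = {5, 6}
Tree: B1–B2, B2–B3, B3–B4, B4–B5, B5–B6

Each bag holds 2 vertices, so the decomposition has width 1, which upper-bounds the treewidth. Since G has at least one edge (e.g. 1–4), it is not an edgeless graph, so tw(G) ≥ 1. Combining the bounds, tw(G) = 1.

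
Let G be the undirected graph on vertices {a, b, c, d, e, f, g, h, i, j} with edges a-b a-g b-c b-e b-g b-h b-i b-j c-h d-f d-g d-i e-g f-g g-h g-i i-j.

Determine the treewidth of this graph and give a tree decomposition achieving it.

The largest bag has 3 vertices, giving width 2; this decomposition certifies tw(G) ≤ 2. For the lower bound, the 3 vertices {d, f, g} are pairwise adjacent, and any tree decomposition puts a clique entirely inside one bag — forcing width ≥ 2. Combining the bounds, tw(G) = 2.

Treewidth 2.
One optimal decomposition is:
Bags: B1 = {b, g, i}  B2 = {b, g, h}  B3 = {b, c, h}  B4 = {d, g, i}  B5 = {a, b, g}  B6 = {b, e, g}  B7 = {d, f, g}  B8 = {b, i, j}
Tree: B1–B2, B2–B3, B1–B4, B1–B5, B1–B6, B4–B7, B1–B8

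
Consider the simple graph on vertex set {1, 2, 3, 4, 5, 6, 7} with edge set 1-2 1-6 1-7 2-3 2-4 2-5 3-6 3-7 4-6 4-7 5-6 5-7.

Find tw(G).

3

A width-3 tree decomposition is:
Bags: B1 = {2, 3, 6, 7}  B2 = {2, 5, 6, 7}  B3 = {1, 2, 6, 7}  B4 = {2, 4, 6, 7}
Tree: B1–B2, B2–B3, B3–B4
Every bag has size at most 4, so the width is 4 − 1 = 3 and tw(G) ≤ 3. For the lower bound: the 4 vertex sets {3,6}, {2,5}, {7}, {1} are disjoint, each induces a connected subgraph, and every pair is joined by at least one edge of G. Contracting each set to a single vertex therefore yields K_{4} as a minor, and since treewidth is minor-monotone, tw(G) ≥ tw(K_{4}) = 3. Therefore the treewidth is 3.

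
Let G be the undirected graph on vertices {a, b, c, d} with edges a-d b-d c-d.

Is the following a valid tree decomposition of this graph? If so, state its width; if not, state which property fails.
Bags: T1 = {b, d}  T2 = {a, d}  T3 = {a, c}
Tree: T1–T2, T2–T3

No — edge (d,c) lies in no bag.

A tree decomposition must satisfy three properties: every vertex lies in some bag; for every edge, both endpoints lie together in some bag; and for every vertex, the bags containing it form a connected subtree. Here edge (d,c) lies in no bag, so the decomposition is invalid.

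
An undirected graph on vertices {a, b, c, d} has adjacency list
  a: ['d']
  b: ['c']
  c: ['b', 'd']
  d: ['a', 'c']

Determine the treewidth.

1

A width-1 tree decomposition is:
Bags: B1 = {b, c}  B2 = {c, d}  B3 = {a, d}
Tree: B1–B2, B2–B3
Every bag has size at most 2, so the width is 2 − 1 = 1 and tw(G) ≤ 1. G has an edge, so its treewidth is at least 1. The upper and lower bounds meet at 1, so that is the treewidth.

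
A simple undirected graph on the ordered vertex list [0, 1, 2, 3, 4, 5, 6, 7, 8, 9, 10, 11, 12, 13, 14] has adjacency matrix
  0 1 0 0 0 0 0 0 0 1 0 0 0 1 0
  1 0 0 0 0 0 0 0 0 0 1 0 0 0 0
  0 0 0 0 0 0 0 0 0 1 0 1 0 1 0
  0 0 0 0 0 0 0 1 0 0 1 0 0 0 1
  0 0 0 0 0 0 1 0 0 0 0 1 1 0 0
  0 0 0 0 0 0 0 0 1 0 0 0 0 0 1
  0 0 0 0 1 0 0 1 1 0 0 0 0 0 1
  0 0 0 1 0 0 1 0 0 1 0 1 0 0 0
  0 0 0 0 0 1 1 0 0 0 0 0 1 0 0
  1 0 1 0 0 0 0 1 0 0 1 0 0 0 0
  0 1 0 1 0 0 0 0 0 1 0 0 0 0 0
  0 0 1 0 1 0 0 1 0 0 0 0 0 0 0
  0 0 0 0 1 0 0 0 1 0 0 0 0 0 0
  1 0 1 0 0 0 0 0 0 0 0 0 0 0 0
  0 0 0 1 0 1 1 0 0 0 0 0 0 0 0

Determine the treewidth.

3

A width-3 tree decomposition is:
Bags: B1 = {5, 8, 12, 14}  B2 = {6, 8, 12, 14}  B3 = {4, 6, 12, 14}  B4 = {3, 4, 6, 14}  B5 = {3, 4, 6, 7}  B6 = {3, 4, 7, 11}  B7 = {3, 7, 10, 11}  B8 = {7, 9, 10, 11}  B9 = {2, 9, 10, 11}  B10 = {1, 2, 9, 10}  B11 = {0, 1, 2, 9}  B12 = {0, 1, 2, 13}
Tree: B1–B2, B2–B3, B3–B4, B4–B5, B5–B6, B6–B7, B7–B8, B8–B9, B9–B10, B10–B11, B11–B12
The largest bag has 4 vertices, giving width 3; this decomposition certifies tw(G) ≤ 3. For the lower bound: the 4 vertex sets {5,8,12}, {14}, {6}, {3,4,7,11} are disjoint, each induces a connected subgraph, and every pair is joined by at least one edge of G. Contracting each set to a single vertex therefore yields K_{4} as a minor, and since treewidth is minor-monotone, tw(G) ≥ tw(K_{4}) = 3. The upper and lower bounds meet at 3, so that is the treewidth.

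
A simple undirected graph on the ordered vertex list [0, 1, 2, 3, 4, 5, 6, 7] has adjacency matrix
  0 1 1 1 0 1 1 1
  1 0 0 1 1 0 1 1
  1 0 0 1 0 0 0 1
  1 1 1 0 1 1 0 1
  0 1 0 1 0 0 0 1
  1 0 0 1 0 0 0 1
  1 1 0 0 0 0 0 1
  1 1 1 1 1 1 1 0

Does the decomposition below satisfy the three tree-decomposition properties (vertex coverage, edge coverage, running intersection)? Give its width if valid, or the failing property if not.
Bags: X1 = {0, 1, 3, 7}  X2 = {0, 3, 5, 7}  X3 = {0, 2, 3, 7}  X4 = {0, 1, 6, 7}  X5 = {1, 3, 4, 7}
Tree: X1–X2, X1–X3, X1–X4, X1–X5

Yes; width 3.

Checking the three conditions: (i) the bags cover all of {0, 1, 2, 3, 4, 5, 6, 7}; (ii) for each edge, some bag contains both endpoints; (iii) the bags containing any fixed vertex form a subtree. All hold, so the decomposition is valid with width 4 − 1 = 3.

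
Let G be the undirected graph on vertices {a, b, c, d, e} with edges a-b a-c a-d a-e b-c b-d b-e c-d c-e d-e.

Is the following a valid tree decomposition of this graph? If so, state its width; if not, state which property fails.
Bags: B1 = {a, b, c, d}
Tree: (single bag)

A tree decomposition must satisfy three properties: every vertex lies in some bag; for every edge, both endpoints lie together in some bag; and for every vertex, the bags containing it form a connected subtree. Here vertex e appears in no bag, so the decomposition is invalid.

No — vertex e appears in no bag.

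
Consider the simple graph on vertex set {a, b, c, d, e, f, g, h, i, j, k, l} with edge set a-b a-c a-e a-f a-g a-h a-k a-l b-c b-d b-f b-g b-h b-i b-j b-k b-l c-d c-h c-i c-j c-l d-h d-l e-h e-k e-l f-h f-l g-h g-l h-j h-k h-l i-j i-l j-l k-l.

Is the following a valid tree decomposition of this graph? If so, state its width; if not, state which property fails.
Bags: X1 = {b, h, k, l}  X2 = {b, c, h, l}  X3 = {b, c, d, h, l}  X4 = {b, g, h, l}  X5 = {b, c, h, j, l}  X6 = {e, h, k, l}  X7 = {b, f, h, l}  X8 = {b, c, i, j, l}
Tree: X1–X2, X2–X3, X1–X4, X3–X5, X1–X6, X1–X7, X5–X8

No — vertex a appears in no bag.

A tree decomposition must satisfy three properties: every vertex lies in some bag; for every edge, both endpoints lie together in some bag; and for every vertex, the bags containing it form a connected subtree. Here vertex a appears in no bag, so the decomposition is invalid.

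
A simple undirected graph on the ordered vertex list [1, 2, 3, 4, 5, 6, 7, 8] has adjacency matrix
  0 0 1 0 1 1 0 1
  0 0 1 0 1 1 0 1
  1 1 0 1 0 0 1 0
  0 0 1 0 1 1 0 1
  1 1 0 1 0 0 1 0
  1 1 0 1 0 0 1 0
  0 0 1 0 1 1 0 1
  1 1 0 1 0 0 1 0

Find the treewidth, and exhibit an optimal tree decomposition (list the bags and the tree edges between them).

The largest bag has 5 vertices, giving width 4; this decomposition certifies tw(G) ≤ 4. For the lower bound: the 5 vertex sets {6,7}, {1,8}, {2,3}, {4}, {5} are disjoint, each induces a connected subgraph, and every pair is joined by at least one edge of G. Contracting each set to a single vertex therefore yields K_{5} as a minor, and since treewidth is minor-monotone, tw(G) ≥ tw(K_{5}) = 4. The upper and lower bounds meet at 4, so that is the treewidth.

Treewidth 4.
One such decomposition:
Bags: B1 = {1, 2, 4, 6, 7}  B2 = {1, 2, 4, 7, 8}  B3 = {1, 2, 3, 4, 7}  B4 = {1, 2, 4, 5, 7}
Tree: B1–B2, B2–B3, B3–B4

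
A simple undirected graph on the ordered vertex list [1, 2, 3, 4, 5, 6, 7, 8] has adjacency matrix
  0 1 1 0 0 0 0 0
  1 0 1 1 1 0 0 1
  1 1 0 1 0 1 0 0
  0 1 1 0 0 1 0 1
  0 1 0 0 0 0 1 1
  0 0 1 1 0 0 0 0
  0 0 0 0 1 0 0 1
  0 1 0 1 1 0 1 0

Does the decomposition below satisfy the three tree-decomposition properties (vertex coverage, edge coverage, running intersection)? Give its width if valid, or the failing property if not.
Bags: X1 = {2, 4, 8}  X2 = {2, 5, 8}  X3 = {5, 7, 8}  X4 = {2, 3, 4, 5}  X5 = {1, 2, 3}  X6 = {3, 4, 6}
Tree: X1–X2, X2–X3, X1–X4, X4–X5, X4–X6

No — bags containing vertex 5 are not connected in the tree.

A tree decomposition must satisfy three properties: every vertex lies in some bag; for every edge, both endpoints lie together in some bag; and for every vertex, the bags containing it form a connected subtree. Here bags containing vertex 5 are not connected in the tree, so the decomposition is invalid.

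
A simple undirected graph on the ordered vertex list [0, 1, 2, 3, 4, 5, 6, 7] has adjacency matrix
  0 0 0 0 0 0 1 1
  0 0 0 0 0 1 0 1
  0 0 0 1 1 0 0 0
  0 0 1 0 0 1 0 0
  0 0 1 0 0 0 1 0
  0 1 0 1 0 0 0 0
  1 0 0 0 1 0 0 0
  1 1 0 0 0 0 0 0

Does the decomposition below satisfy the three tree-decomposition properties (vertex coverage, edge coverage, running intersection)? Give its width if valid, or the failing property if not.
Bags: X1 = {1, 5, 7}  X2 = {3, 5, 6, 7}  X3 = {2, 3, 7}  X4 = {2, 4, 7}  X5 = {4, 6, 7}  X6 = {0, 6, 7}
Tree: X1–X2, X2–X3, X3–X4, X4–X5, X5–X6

A tree decomposition must satisfy three properties: every vertex lies in some bag; for every edge, both endpoints lie together in some bag; and for every vertex, the bags containing it form a connected subtree. Here bags containing vertex 6 are not connected in the tree, so the decomposition is invalid.

No — bags containing vertex 6 are not connected in the tree.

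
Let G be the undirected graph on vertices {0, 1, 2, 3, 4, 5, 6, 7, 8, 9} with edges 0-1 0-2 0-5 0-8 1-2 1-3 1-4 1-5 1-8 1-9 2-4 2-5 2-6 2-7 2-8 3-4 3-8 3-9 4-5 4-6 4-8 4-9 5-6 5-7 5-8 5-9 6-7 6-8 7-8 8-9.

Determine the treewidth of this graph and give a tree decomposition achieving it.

The largest bag has 5 vertices, giving width 4; this decomposition certifies tw(G) ≤ 4. On the other hand G contains the 5-clique {1, 3, 4, 8, 9}. A clique must lie in a single bag of any decomposition, so no decomposition can have width below 4. The upper and lower bounds meet at 4, so that is the treewidth.

Treewidth 4.
Bags: B1 = {0, 1, 2, 5, 8}  B2 = {1, 2, 4, 5, 8}  B3 = {2, 4, 5, 6, 8}  B4 = {1, 4, 5, 8, 9}  B5 = {2, 5, 6, 7, 8}  B6 = {1, 3, 4, 8, 9}
Tree: B1–B2, B2–B3, B2–B4, B3–B5, B4–B6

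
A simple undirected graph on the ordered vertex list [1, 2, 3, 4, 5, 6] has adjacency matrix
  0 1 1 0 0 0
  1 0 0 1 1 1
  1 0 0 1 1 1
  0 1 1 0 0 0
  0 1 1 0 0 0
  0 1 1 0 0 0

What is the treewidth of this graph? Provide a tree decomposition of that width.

Treewidth 2.
Bags: B1 = {1, 2, 3}  B2 = {2, 3, 5}  B3 = {2, 3, 6}  B4 = {2, 3, 4}
Tree: B1–B2, B2–B3, B3–B4

Each bag holds 3 vertices, so the decomposition has width 2, which upper-bounds the treewidth. Since 1–2–5–3–1 is a cycle in G, G is not acyclic. Forests are exactly the graphs of treewidth ≤ 1, so tw(G) ≥ 2. Hence tw(G) = 2 exactly.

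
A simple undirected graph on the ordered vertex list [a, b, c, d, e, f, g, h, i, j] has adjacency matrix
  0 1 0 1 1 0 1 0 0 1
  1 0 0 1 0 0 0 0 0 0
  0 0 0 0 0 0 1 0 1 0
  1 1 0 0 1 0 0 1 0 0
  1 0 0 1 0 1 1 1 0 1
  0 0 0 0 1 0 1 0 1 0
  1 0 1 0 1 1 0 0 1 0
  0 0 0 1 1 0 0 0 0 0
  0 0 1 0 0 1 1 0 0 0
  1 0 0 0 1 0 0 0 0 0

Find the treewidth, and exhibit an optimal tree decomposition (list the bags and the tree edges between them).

The largest bag has 3 vertices, giving width 2; this decomposition certifies tw(G) ≤ 2. On the other hand G contains the 3-clique {a, d, e}. A clique must lie in a single bag of any decomposition, so no decomposition can have width below 2. Hence tw(G) = 2 exactly.

Treewidth 2.
Bags: B1 = {e, f, g}  B2 = {a, e, g}  B3 = {f, g, i}  B4 = {c, g, i}  B5 = {a, d, e}  B6 = {a, e, j}  B7 = {a, b, d}  B8 = {d, e, h}
Tree: B1–B2, B1–B3, B3–B4, B2–B5, B5–B6, B5–B7, B5–B8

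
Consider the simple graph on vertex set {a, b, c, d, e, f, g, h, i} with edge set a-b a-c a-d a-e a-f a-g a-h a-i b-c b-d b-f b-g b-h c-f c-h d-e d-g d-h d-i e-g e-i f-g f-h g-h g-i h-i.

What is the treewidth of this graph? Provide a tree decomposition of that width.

The largest bag has 5 vertices, giving width 4; this decomposition certifies tw(G) ≤ 4. On the other hand G contains the 5-clique {a, d, e, g, i}. A clique must lie in a single bag of any decomposition, so no decomposition can have width below 4. Combining the bounds, tw(G) = 4.

Treewidth 4.
One optimal decomposition is:
Bags: B1 = {a, d, g, h, i}  B2 = {a, b, d, g, h}  B3 = {a, d, e, g, i}  B4 = {a, b, f, g, h}  B5 = {a, b, c, f, h}
Tree: B1–B2, B1–B3, B2–B4, B4–B5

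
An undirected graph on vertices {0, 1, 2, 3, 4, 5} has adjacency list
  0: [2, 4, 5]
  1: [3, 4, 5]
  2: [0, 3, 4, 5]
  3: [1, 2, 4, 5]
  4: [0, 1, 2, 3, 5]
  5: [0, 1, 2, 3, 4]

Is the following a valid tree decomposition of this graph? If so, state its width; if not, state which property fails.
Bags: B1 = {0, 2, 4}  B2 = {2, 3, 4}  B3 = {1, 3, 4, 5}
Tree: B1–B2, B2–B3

A tree decomposition must satisfy three properties: every vertex lies in some bag; for every edge, both endpoints lie together in some bag; and for every vertex, the bags containing it form a connected subtree. Here edge (5,2) lies in no bag, so the decomposition is invalid.

No — edge (5,2) lies in no bag.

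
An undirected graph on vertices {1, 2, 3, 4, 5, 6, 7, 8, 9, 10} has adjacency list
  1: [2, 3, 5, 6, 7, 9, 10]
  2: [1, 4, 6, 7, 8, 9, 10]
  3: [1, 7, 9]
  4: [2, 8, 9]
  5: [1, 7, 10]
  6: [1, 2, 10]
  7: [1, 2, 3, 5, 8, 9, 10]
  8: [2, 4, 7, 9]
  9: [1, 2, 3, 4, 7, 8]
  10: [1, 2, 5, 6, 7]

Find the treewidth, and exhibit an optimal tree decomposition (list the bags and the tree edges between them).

The largest bag has 4 vertices, giving width 3; this decomposition certifies tw(G) ≤ 3. Conversely, {2, 4, 8, 9} is a clique of size 4, and the vertices of any clique must share a bag in every tree decomposition; so some bag has ≥ 4 vertices and tw(G) ≥ 3. Combining the bounds, tw(G) = 3.

Treewidth 3.
One optimal decomposition is:
Bags: B1 = {2, 7, 8, 9}  B2 = {1, 2, 7, 9}  B3 = {1, 3, 7, 9}  B4 = {1, 2, 7, 10}  B5 = {1, 2, 6, 10}  B6 = {2, 4, 8, 9}  B7 = {1, 5, 7, 10}
Tree: B1–B2, B2–B3, B2–B4, B4–B5, B1–B6, B4–B7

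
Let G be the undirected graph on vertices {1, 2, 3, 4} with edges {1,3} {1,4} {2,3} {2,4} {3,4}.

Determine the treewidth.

2

A width-2 tree decomposition is:
Bags: B1 = {1, 3, 4}  B2 = {2, 3, 4}
Tree: B1–B2
Every bag has size at most 3, so the width is 3 − 1 = 2 and tw(G) ≤ 2. For the lower bound, the 3 vertices {1, 3, 4} are pairwise adjacent, and any tree decomposition puts a clique entirely inside one bag — forcing width ≥ 2. Combining the bounds, tw(G) = 2.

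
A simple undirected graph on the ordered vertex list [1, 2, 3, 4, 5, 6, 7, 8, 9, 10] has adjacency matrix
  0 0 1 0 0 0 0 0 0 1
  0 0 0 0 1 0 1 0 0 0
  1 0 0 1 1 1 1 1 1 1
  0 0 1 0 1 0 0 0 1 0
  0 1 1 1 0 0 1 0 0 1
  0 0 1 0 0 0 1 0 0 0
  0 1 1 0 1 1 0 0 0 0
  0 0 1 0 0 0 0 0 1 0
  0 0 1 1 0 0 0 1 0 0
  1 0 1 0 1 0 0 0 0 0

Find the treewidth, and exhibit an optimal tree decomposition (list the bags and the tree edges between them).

Every bag has size at most 3, so the width is 3 − 1 = 2 and tw(G) ≤ 2. Conversely, {2, 5, 7} is a clique of size 3, and the vertices of any clique must share a bag in every tree decomposition; so some bag has ≥ 3 vertices and tw(G) ≥ 2. Hence tw(G) = 2 exactly.

Treewidth 2.
One such decomposition:
Bags: B1 = {3, 5, 7}  B2 = {3, 4, 5}  B3 = {3, 5, 10}  B4 = {1, 3, 10}  B5 = {2, 5, 7}  B6 = {3, 4, 9}  B7 = {3, 8, 9}  B8 = {3, 6, 7}
Tree: B1–B2, B2–B3, B3–B4, B1–B5, B2–B6, B6–B7, B1–B8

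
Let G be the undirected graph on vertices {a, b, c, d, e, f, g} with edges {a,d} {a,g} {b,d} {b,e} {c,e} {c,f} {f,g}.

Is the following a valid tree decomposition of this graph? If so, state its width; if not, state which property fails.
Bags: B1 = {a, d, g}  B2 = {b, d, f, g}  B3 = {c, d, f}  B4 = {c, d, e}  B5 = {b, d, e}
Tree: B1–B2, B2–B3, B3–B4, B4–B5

A tree decomposition must satisfy three properties: every vertex lies in some bag; for every edge, both endpoints lie together in some bag; and for every vertex, the bags containing it form a connected subtree. Here bags containing vertex b are not connected in the tree, so the decomposition is invalid.

No — bags containing vertex b are not connected in the tree.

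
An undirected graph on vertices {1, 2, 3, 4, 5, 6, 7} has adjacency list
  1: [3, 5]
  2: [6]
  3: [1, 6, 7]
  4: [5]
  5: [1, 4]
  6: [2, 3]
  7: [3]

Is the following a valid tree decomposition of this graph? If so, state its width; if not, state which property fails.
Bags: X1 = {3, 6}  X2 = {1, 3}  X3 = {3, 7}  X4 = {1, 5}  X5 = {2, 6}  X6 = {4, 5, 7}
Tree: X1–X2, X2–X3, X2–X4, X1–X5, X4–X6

A tree decomposition must satisfy three properties: every vertex lies in some bag; for every edge, both endpoints lie together in some bag; and for every vertex, the bags containing it form a connected subtree. Here bags containing vertex 7 are not connected in the tree, so the decomposition is invalid.

No — bags containing vertex 7 are not connected in the tree.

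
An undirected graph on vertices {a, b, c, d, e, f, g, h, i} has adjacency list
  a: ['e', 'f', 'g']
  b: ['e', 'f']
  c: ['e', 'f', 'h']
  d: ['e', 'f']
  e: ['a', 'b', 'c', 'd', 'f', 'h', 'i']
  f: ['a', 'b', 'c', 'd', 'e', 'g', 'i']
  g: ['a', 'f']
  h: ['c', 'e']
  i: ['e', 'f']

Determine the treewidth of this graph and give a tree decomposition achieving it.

Treewidth 2.
One such decomposition:
Bags: B1 = {d, e, f}  B2 = {c, e, f}  B3 = {a, e, f}  B4 = {e, f, i}  B5 = {a, f, g}  B6 = {b, e, f}  B7 = {c, e, h}
Tree: B1–B2, B2–B3, B3–B4, B3–B5, B4–B6, B2–B7

Every bag has size at most 3, so the width is 3 − 1 = 2 and tw(G) ≤ 2. Conversely, {c, e, h} is a clique of size 3, and the vertices of any clique must share a bag in every tree decomposition; so some bag has ≥ 3 vertices and tw(G) ≥ 2. The upper and lower bounds meet at 2, so that is the treewidth.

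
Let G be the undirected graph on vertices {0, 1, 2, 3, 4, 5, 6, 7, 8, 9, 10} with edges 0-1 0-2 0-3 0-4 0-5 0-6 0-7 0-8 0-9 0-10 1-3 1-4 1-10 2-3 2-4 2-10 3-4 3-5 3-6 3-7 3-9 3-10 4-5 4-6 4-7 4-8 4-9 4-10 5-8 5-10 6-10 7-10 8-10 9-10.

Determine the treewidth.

4

A width-4 tree decomposition is:
Bags: B1 = {0, 3, 4, 5, 10}  B2 = {0, 3, 4, 6, 10}  B3 = {0, 2, 3, 4, 10}  B4 = {0, 3, 4, 9, 10}  B5 = {0, 4, 5, 8, 10}  B6 = {0, 3, 4, 7, 10}  B7 = {0, 1, 3, 4, 10}
Tree: B1–B2, B2–B3, B3–B4, B1–B5, B3–B6, B3–B7
Every bag has size at most 5, so the width is 5 − 1 = 4 and tw(G) ≤ 4. On the other hand G contains the 5-clique {0, 4, 5, 8, 10}. A clique must lie in a single bag of any decomposition, so no decomposition can have width below 4. Therefore the treewidth is 4.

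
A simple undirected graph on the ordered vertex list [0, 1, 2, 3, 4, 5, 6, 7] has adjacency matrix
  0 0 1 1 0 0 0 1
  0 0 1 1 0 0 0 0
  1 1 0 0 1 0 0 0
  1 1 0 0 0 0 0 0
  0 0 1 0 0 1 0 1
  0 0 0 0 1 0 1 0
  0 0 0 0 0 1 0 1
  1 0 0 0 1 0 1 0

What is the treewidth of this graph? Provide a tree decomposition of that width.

Treewidth 2.
One optimal decomposition is:
Bags: B1 = {1, 2, 3}  B2 = {0, 2, 3}  B3 = {0, 2, 4}  B4 = {0, 4, 7}  B5 = {4, 5, 7}  B6 = {5, 6, 7}
Tree: B1–B2, B2–B3, B3–B4, B4–B5, B5–B6

Each bag holds 3 vertices, so the decomposition has width 2, which upper-bounds the treewidth. Since 1–3–0–2–1 is a cycle in G, G is not acyclic. Forests are exactly the graphs of treewidth ≤ 1, so tw(G) ≥ 2. The upper and lower bounds meet at 2, so that is the treewidth.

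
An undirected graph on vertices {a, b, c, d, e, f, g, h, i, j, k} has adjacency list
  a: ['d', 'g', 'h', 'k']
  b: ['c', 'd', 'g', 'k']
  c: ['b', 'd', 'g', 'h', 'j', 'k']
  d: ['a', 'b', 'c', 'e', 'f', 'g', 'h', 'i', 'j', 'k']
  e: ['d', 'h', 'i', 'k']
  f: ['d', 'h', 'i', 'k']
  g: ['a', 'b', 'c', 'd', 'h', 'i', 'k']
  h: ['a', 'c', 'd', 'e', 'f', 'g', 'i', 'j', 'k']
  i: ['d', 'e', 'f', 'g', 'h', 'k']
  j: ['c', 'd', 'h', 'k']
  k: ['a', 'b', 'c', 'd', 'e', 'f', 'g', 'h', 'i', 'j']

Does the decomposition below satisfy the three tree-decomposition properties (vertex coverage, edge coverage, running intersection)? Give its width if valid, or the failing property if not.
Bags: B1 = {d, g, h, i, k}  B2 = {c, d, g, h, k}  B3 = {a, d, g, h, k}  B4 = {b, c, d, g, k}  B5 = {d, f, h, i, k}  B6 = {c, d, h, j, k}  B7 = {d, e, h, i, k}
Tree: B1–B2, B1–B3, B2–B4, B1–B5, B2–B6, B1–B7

Yes; width 4.

Vertex coverage: the bags together contain {a, b, c, d, e, f, g, h, i, j, k}, the full vertex set. Edge coverage: each edge of G has both endpoints in at least one bag. Running intersection: for every vertex, the bags containing it form a connected subtree. All three properties hold, so this is a valid tree decomposition of width max|bag| − 1 = 4, and hence tw(G) ≤ 4.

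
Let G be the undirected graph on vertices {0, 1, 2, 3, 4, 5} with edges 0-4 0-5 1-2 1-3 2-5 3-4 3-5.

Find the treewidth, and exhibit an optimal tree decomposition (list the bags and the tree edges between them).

Treewidth 2.
One optimal decomposition is:
Bags: B1 = {0, 4, 5}  B2 = {3, 4, 5}  B3 = {2, 3, 5}  B4 = {1, 2, 3}
Tree: B1–B2, B2–B3, B3–B4

The largest bag has 3 vertices, giving width 2; this decomposition certifies tw(G) ≤ 2. Since 0–4–3–5–0 is a cycle in G, G is not acyclic. Forests are exactly the graphs of treewidth ≤ 1, so tw(G) ≥ 2. Hence tw(G) = 2 exactly.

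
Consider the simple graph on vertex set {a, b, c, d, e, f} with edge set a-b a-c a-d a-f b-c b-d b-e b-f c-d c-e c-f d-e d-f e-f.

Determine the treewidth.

4

A width-4 tree decomposition is:
Bags: B1 = {b, c, d, e, f}  B2 = {a, b, c, d, f}
Tree: B1–B2
Every bag has size at most 5, so the width is 5 − 1 = 4 and tw(G) ≤ 4. On the other hand G contains the 5-clique {b, c, d, e, f}. A clique must lie in a single bag of any decomposition, so no decomposition can have width below 4. Hence tw(G) = 4 exactly.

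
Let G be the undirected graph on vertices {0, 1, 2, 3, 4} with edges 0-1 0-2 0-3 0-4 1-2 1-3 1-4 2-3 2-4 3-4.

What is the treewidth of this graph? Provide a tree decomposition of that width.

A single bag containing all 5 vertices is trivially a valid decomposition of width 4. Conversely, {0, 1, 2, 3, 4} is a clique of size 5, and the vertices of any clique must share a bag in every tree decomposition; so some bag has ≥ 5 vertices and tw(G) ≥ 4. Therefore the treewidth is 4.

Treewidth 4.
Bags: B1 = {0, 1, 2, 3, 4}
Tree: (single bag)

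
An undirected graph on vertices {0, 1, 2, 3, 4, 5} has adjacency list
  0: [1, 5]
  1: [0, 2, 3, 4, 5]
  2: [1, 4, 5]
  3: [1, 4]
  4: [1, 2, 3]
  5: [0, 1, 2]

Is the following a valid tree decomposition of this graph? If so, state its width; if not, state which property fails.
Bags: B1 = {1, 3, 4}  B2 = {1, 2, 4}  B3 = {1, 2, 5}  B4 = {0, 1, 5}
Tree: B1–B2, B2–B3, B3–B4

Vertex coverage: the bags together contain {0, 1, 2, 3, 4, 5}, the full vertex set. Edge coverage: each edge of G has both endpoints in at least one bag. Running intersection: for every vertex, the bags containing it form a connected subtree. All three properties hold, so this is a valid tree decomposition of width max|bag| − 1 = 2, and hence tw(G) ≤ 2.

Yes; width 2.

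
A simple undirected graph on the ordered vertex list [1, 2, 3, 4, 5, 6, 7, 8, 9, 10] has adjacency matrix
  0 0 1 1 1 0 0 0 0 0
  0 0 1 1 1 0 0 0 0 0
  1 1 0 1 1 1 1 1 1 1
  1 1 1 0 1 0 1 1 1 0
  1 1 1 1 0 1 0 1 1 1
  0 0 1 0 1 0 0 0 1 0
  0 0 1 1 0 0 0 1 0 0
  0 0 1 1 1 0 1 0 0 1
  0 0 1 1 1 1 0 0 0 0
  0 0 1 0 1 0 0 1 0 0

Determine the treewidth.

A width-3 tree decomposition is:
Bags: B1 = {3, 4, 7, 8}  B2 = {3, 4, 5, 8}  B3 = {2, 3, 4, 5}  B4 = {3, 4, 5, 9}  B5 = {3, 5, 8, 10}  B6 = {1, 3, 4, 5}  B7 = {3, 5, 6, 9}
Tree: B1–B2, B2–B3, B3–B4, B2–B5, B4–B6, B4–B7
Each bag holds 4 vertices, so the decomposition has width 3, which upper-bounds the treewidth. On the other hand G contains the 4-clique {3, 5, 8, 10}. A clique must lie in a single bag of any decomposition, so no decomposition can have width below 3. Therefore the treewidth is 3.

3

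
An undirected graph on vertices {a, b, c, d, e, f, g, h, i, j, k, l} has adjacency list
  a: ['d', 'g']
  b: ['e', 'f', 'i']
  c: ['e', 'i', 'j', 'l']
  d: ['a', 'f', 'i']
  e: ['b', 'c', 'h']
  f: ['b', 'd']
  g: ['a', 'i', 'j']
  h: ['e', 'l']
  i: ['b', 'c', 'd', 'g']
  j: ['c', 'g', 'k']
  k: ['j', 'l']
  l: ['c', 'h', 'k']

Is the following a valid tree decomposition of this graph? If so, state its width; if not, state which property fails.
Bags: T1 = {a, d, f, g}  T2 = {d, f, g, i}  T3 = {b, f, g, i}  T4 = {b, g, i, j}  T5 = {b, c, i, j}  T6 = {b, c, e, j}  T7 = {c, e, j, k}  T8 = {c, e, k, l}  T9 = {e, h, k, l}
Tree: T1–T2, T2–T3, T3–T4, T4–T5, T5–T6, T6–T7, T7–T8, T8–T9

Yes; width 3.

Vertex coverage: the bags together contain {a, b, c, d, e, f, g, h, i, j, k, l}, the full vertex set. Edge coverage: each edge of G has both endpoints in at least one bag. Running intersection: for every vertex, the bags containing it form a connected subtree. All three properties hold, so this is a valid tree decomposition of width max|bag| − 1 = 3, and hence tw(G) ≤ 3.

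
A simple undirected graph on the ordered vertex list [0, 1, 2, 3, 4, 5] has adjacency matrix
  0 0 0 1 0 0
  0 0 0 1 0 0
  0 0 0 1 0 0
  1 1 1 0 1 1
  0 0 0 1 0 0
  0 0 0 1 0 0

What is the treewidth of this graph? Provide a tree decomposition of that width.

Treewidth 1.
Bags: B1 = {3, 5}  B2 = {0, 3}  B3 = {2, 3}  B4 = {3, 4}  B5 = {1, 3}
Tree: B1–B2, B1–B3, B1–B4, B3–B5

Each bag holds 2 vertices, so the decomposition has width 1, which upper-bounds the treewidth. G has an edge, so its treewidth is at least 1. The upper and lower bounds meet at 1, so that is the treewidth.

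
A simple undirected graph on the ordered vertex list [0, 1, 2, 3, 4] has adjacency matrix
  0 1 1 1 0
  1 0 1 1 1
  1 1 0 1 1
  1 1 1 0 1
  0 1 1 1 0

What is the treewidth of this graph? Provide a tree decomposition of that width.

The largest bag has 4 vertices, giving width 3; this decomposition certifies tw(G) ≤ 3. On the other hand G contains the 4-clique {0, 1, 2, 3}. A clique must lie in a single bag of any decomposition, so no decomposition can have width below 3. Therefore the treewidth is 3.

Treewidth 3.
One optimal decomposition is:
Bags: B1 = {0, 1, 2, 3}  B2 = {1, 2, 3, 4}
Tree: B1–B2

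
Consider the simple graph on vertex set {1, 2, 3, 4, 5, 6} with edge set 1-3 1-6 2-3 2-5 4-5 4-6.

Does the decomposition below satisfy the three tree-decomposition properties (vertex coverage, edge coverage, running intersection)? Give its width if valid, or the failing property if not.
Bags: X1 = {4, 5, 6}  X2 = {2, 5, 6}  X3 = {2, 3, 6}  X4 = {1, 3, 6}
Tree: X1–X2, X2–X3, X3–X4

Yes; width 2.

Every vertex of G appears in some bag (union = {1, 2, 3, 4, 5, 6}); every edge is covered by a bag; and for each vertex v the set of bags containing v is connected in the bag tree. The decomposition is therefore valid. The largest bag has 3 vertices, so the width is 2.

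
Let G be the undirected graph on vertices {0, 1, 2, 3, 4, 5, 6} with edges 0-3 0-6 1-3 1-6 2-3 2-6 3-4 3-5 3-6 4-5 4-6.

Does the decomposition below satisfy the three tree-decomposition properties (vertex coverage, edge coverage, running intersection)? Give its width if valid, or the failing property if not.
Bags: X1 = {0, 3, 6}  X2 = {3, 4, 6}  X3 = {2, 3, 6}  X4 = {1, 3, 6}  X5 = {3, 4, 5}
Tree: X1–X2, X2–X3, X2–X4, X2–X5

Yes; width 2.

Vertex coverage: the bags together contain {0, 1, 2, 3, 4, 5, 6}, the full vertex set. Edge coverage: each edge of G has both endpoints in at least one bag. Running intersection: for every vertex, the bags containing it form a connected subtree. All three properties hold, so this is a valid tree decomposition of width max|bag| − 1 = 2, and hence tw(G) ≤ 2.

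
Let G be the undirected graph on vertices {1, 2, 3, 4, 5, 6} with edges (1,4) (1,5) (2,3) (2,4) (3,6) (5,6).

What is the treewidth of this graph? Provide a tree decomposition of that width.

Each bag holds 3 vertices, so the decomposition has width 2, which upper-bounds the treewidth. Since 5–6–3–2–4–1–5 is a cycle in G, G is not acyclic. Forests are exactly the graphs of treewidth ≤ 1, so tw(G) ≥ 2. The upper and lower bounds meet at 2, so that is the treewidth.

Treewidth 2.
Bags: B1 = {3, 5, 6}  B2 = {2, 3, 5}  B3 = {2, 4, 5}  B4 = {1, 4, 5}
Tree: B1–B2, B2–B3, B3–B4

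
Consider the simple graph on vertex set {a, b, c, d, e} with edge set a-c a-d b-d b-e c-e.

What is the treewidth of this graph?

A width-2 tree decomposition is:
Bags: B1 = {b, c, e}  B2 = {b, c, d}  B3 = {a, c, d}
Tree: B1–B2, B2–B3
Every bag has size at most 3, so the width is 3 − 1 = 2 and tw(G) ≤ 2. The edges c–e–b–d–a–c form a cycle, so G is not a tree and its treewidth is at least 2. Hence tw(G) = 2 exactly.

2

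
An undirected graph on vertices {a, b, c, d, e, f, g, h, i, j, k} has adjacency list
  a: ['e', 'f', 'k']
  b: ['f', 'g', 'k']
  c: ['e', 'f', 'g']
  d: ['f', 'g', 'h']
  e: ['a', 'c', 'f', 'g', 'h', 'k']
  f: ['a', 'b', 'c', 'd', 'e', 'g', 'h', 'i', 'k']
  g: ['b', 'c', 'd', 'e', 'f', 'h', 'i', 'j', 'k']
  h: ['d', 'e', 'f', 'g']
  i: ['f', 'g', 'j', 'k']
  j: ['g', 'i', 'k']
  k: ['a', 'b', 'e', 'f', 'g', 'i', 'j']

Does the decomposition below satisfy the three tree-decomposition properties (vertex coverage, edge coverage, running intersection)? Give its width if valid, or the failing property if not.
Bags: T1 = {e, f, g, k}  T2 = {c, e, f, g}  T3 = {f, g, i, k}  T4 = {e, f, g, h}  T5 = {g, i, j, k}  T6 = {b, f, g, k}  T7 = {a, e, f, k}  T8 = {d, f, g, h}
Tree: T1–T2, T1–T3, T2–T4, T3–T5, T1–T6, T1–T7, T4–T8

Yes; width 3.

Vertex coverage: the bags together contain {a, b, c, d, e, f, g, h, i, j, k}, the full vertex set. Edge coverage: each edge of G has both endpoints in at least one bag. Running intersection: for every vertex, the bags containing it form a connected subtree. All three properties hold, so this is a valid tree decomposition of width max|bag| − 1 = 3, and hence tw(G) ≤ 3.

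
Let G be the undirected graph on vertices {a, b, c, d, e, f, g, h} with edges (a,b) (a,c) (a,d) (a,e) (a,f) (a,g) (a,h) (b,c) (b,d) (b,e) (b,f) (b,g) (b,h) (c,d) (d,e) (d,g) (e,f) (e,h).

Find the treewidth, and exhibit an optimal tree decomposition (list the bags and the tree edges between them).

Each bag holds 4 vertices, so the decomposition has width 3, which upper-bounds the treewidth. Conversely, {a, b, d, g} is a clique of size 4, and the vertices of any clique must share a bag in every tree decomposition; so some bag has ≥ 4 vertices and tw(G) ≥ 3. Hence tw(G) = 3 exactly.

Treewidth 3.
One optimal decomposition is:
Bags: B1 = {a, b, d, e}  B2 = {a, b, c, d}  B3 = {a, b, d, g}  B4 = {a, b, e, h}  B5 = {a, b, e, f}
Tree: B1–B2, B1–B3, B1–B4, B4–B5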